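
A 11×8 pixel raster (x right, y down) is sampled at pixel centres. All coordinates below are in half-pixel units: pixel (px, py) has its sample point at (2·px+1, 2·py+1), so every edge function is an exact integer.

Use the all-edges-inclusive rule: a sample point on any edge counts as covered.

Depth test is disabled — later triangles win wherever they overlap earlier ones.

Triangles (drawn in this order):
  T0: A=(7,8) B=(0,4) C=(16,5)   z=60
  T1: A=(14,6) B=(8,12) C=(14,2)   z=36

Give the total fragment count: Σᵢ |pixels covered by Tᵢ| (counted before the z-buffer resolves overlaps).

T0:
  2·area = 57
  edge (7, 8)→(0, 4): d=(-7,-4) inclusive
  edge (0, 4)→(16, 5): d=(16,1) inclusive
  edge (16, 5)→(7, 8): d=(-9,3) inclusive
    (1,2)@(3, 5): e=[5,13,39] → █
    (2,2)@(5, 5): e=[13,11,33] → █
    (3,2)@(7, 5): e=[21,9,27] → █
    (4,2)@(9, 5): e=[29,7,21] → █
    (5,2)@(11, 5): e=[37,5,15] → █
    (6,2)@(13, 5): e=[45,3,9] → █
    (7,2)@(15, 5): e=[53,1,3] → █
    (8,2)@(17, 5): e=[61,-1,-3] → ·
    (1,3)@(3, 7): e=[-9,45,21] → ·
    (2,3)@(5, 7): e=[-1,43,15] → ·
    (3,3)@(7, 7): e=[7,41,9] → █
    (5,3)@(11, 7): e=[23,37,-3] → ·
  covered (9 px):
    · · · · · · · · · · ·
    · · · · · · · · · · ·
    · █ █ █ █ █ █ █ · · ·
    · · · █ █ · · · · · ·
    · · · · · · · · · · ·
    · · · · · · · · · · ·
    · · · · · · · · · · ·
    · · · · · · · · · · ·
T1:
  2·area = 24
  edge (14, 6)→(8, 12): d=(-6,6) inclusive
  edge (8, 12)→(14, 2): d=(6,-10) inclusive
  edge (14, 2)→(14, 6): d=(0,4) inclusive
    (9,0)@(19, 1): e=[0,44,-20] → ·  [on edge]
    (8,1)@(17, 3): e=[0,36,-12] → ·  [on edge]
    (6,2)@(13, 5): e=[12,8,4] → █
    (7,2)@(15, 5): e=[0,28,-4] → ·  [on edge]
    (5,3)@(11, 7): e=[12,0,12] → █  [on edge]
    (6,3)@(13, 7): e=[0,20,4] → █  [on edge]
    (7,3)@(15, 7): e=[-12,40,-4] → ·
    (5,4)@(11, 9): e=[0,12,12] → █  [on edge]
    (6,4)@(13, 9): e=[-12,32,4] → ·
    (4,5)@(9, 11): e=[0,4,20] → █  [on edge]
    (5,5)@(11, 11): e=[-12,24,12] → ·
    (3,6)@(7, 13): e=[0,-4,28] → ·  [on edge]
    (2,7)@(5, 15): e=[0,-12,36] → ·  [on edge]
  covered (5 px):
    · · · · · · · · · · ·
    · · · · · · · · · · ·
    · · · · · · █ · · · ·
    · · · · · █ █ · · · ·
    · · · · · █ · · · · ·
    · · · · █ · · · · · ·
    · · · · · · · · · · ·
    · · · · · · · · · · ·

Final: 14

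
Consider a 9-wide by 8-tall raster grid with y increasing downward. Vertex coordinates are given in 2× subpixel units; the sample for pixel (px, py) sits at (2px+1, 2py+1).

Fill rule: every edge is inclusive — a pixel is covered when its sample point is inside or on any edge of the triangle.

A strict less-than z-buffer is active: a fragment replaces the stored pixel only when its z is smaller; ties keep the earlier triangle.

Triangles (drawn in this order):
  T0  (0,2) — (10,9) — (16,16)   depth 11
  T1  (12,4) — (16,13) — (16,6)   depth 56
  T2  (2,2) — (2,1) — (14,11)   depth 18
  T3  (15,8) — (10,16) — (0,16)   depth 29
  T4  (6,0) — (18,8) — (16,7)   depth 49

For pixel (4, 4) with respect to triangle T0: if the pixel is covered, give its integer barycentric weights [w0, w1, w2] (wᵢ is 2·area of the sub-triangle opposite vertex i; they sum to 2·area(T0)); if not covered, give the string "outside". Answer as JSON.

T0:
  2·area = 28
  edge (0, 2)→(10, 9): d=(10,7) inclusive
  edge (10, 9)→(16, 16): d=(6,7) inclusive
  edge (16, 16)→(0, 2): d=(-16,-14) inclusive
    (3,3)@(7, 7): e=[1,9,18] → X
    (4,3)@(9, 7): e=[-13,-5,46] → .
    (3,4)@(7, 9): e=[21,21,-14] → .
    (4,4)@(9, 9): e=[7,7,14] → X
    (5,4)@(11, 9): e=[-7,-7,42] → .
    (4,5)@(9, 11): e=[27,19,-18] → .
    (5,5)@(11, 11): e=[13,5,10] → X
    (6,5)@(13, 11): e=[-1,-9,38] → .
    (5,6)@(11, 13): e=[33,17,-22] → .
    (6,6)@(13, 13): e=[19,3,6] → X
    (7,6)@(15, 13): e=[5,-11,34] → .
    (6,7)@(13, 15): e=[39,15,-26] → .
  covered (5 px):
    . . . . . . . . .
    . . . . . . . . .
    . . . . . . . . .
    . . . X . . . . .
    . . . . X . . . .
    . . . . . X . . .
    . . . . . . X . .
    . . . . . . . X .
T1:
  2·area = 28  (B↔C swapped to make it positive)
  edge (12, 4)→(16, 6): d=(4,2) inclusive
  edge (16, 6)→(16, 13): d=(0,7) inclusive
  edge (16, 13)→(12, 4): d=(-4,-9) inclusive
    (6,2)@(13, 5): e=[2,21,5] → X
    (7,2)@(15, 5): e=[-2,7,23] → .
    (6,3)@(13, 7): e=[10,21,-3] → .
    (7,3)@(15, 7): e=[6,7,15] → X
    (8,3)@(17, 7): e=[2,-7,33] → .
    (7,4)@(15, 9): e=[14,7,7] → X
    (8,4)@(17, 9): e=[10,-7,25] → .
    (7,5)@(15, 11): e=[22,7,-1] → .
  covered (3 px):
    . . . . . . . . .
    . . . . . . . . .
    . . . . . . X . .
    . . . . . . . X .
    . . . . . . . X .
    . . . . . . . . .
    . . . . . . . . .
    . . . . . . . . .
T2:
  2·area = 12
  edge (2, 2)→(2, 1): d=(0,-1) inclusive
  edge (2, 1)→(14, 11): d=(12,10) inclusive
  edge (14, 11)→(2, 2): d=(-12,-9) inclusive
    (4,3)@(9, 7): e=[7,2,3] → X
    (5,3)@(11, 7): e=[9,-18,21] → .
    (4,4)@(9, 9): e=[7,26,-21] → .
  covered (1 px):
    . . . . . . . . .
    . . . . . . . . .
    . . . . . . . . .
    . . . . X . . . .
    . . . . . . . . .
    . . . . . . . . .
    . . . . . . . . .
    . . . . . . . . .
T3:
  2·area = 80
  edge (15, 8)→(10, 16): d=(-5,8) inclusive
  edge (10, 16)→(0, 16): d=(-10,0) inclusive
  edge (0, 16)→(15, 8): d=(15,-8) inclusive
    (5,5)@(11, 11): e=[17,50,13] → X
    (6,5)@(13, 11): e=[1,50,29] → X
    (7,5)@(15, 11): e=[-15,50,45] → .
    (3,6)@(7, 13): e=[39,30,11] → X
    (4,6)@(9, 13): e=[23,30,27] → X
    (6,6)@(13, 13): e=[-9,30,59] → .
    (1,7)@(3, 15): e=[61,10,9] → X
    (2,7)@(5, 15): e=[45,10,25] → X
    (5,7)@(11, 15): e=[-3,10,73] → .
  covered (9 px):
    . . . . . . . . .
    . . . . . . . . .
    . . . . . . . . .
    . . . . . . . . .
    . . . . . . . . .
    . . . . . X X . .
    . . . X X X . . .
    . X X X X . . . .
T4:
  2·area = 4
  edge (6, 0)→(18, 8): d=(12,8) inclusive
  edge (18, 8)→(16, 7): d=(-2,-1) inclusive
  edge (16, 7)→(6, 0): d=(-10,-7) inclusive
  covered (0 px):
    . . . . . . . . .
    . . . . . . . . .
    . . . . . . . . .
    . . . . . . . . .
    . . . . . . . . .
    . . . . . . . . .
    . . . . . . . . .
    . . . . . . . . .

Result: [7,14,7]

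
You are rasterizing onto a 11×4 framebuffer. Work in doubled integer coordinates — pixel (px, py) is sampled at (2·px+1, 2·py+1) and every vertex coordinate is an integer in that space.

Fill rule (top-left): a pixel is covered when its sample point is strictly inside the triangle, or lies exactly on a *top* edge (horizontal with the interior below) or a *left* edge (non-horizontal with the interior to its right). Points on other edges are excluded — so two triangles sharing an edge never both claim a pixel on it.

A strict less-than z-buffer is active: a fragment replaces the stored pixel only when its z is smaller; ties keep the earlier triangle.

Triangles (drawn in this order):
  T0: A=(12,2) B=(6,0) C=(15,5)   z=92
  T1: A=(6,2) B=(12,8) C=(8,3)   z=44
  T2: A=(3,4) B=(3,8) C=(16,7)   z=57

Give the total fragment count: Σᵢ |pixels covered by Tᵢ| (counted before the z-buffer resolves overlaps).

T0:
  2·area = 12  (B↔C swapped to make it positive)
  edge (12, 2)→(15, 5): d=(3,3) right/bottom  bias=-1
  edge (15, 5)→(6, 0): d=(-9,-5) top-left  bias=+0
  edge (6, 0)→(12, 2): d=(6,2) right/bottom  bias=-1
    (4,0)@(9, 1): e=[6,6,0] → .  [on edge]
    (5,0)@(11, 1): e=[0,16,-4] → .  [on edge]
    (6,1)@(13, 3): e=[0,8,4] → .  [on edge]
    (7,1)@(15, 3): e=[-6,18,0] → .  [on edge]
    (7,2)@(15, 5): e=[0,0,12] → .  [on edge]
    (10,2)@(21, 5): e=[-18,30,0] → .  [on edge]
    (8,3)@(17, 7): e=[0,-8,20] → .  [on edge]
  covered (0 px):
    . . . . . . . . . . .
    . . . . . . . . . . .
    . . . . . . . . . . .
    . . . . . . . . . . .
T1:
  2·area = 6  (B↔C swapped to make it positive)
  edge (6, 2)→(8, 3): d=(2,1) right/bottom  bias=-1
  edge (8, 3)→(12, 8): d=(4,5) right/bottom  bias=-1
  edge (12, 8)→(6, 2): d=(-6,-6) top-left  bias=+0
    (2,0)@(5, 1): e=[-1,7,0] → .  [on edge]
    (3,1)@(7, 3): e=[1,5,0] → X  [on edge]
    (4,1)@(9, 3): e=[-1,-5,12] → .
    (3,2)@(7, 5): e=[5,13,-12] → .
    (4,2)@(9, 5): e=[3,3,0] → X  [on edge]
    (5,2)@(11, 5): e=[1,-7,12] → .
    (4,3)@(9, 7): e=[7,11,-12] → .
    (5,3)@(11, 7): e=[5,1,0] → X  [on edge]
    (6,3)@(13, 7): e=[3,-9,12] → .
  covered (3 px):
    . . . . . . . . . . .
    . . . X . . . . . . .
    . . . . X . . . . . .
    . . . . . X . . . . .
T2:
  2·area = 52  (B↔C swapped to make it positive)
  edge (3, 4)→(16, 7): d=(13,3) right/bottom  bias=-1
  edge (16, 7)→(3, 8): d=(-13,1) right/bottom  bias=-1
  edge (3, 8)→(3, 4): d=(0,-4) top-left  bias=+0
    (1,0)@(3, 1): e=[-39,91,0] → .  [on edge]
    (1,1)@(3, 3): e=[-13,65,0] → .  [on edge]
    (1,2)@(3, 5): e=[13,39,0] → X  [on edge]
    (2,2)@(5, 5): e=[7,37,8] → X
    (3,2)@(7, 5): e=[1,35,16] → X
    (4,2)@(9, 5): e=[-5,33,24] → .
    (1,3)@(3, 7): e=[39,13,0] → X  [on edge]
    (4,3)@(9, 7): e=[21,7,24] → X
    (5,3)@(11, 7): e=[15,5,32] → X
    (6,3)@(13, 7): e=[9,3,40] → X
    (7,3)@(15, 7): e=[3,1,48] → X
    (8,3)@(17, 7): e=[-3,-1,56] → .
  covered (10 px):
    . . . . . . . . . . .
    . . . . . . . . . . .
    . X X X . . . . . . .
    . X X X X X X X . . .

Final: 13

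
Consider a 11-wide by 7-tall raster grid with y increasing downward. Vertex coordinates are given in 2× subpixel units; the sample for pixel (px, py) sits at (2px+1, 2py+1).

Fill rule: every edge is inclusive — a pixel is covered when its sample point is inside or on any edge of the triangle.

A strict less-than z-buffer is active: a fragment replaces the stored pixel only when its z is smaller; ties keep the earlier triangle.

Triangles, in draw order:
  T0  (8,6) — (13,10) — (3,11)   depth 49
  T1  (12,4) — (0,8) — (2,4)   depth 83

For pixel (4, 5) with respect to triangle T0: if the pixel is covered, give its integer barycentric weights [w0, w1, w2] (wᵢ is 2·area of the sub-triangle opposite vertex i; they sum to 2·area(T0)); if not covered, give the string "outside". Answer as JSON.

T0:
  2·area = 45
  edge (8, 6)→(13, 10): d=(5,4) inclusive
  edge (13, 10)→(3, 11): d=(-10,1) inclusive
  edge (3, 11)→(8, 6): d=(5,-5) inclusive
    (6,0)@(13, 1): e=[-45,90,0] → ·  [on edge]
    (5,1)@(11, 3): e=[-27,72,0] → ·  [on edge]
    (4,2)@(9, 5): e=[-9,54,0] → ·  [on edge]
    (3,3)@(7, 7): e=[9,36,0] → █  [on edge]
    (4,3)@(9, 7): e=[1,34,10] → █
    (5,3)@(11, 7): e=[-7,32,20] → ·
    (2,4)@(5, 9): e=[27,18,0] → █  [on edge]
    (5,4)@(11, 9): e=[3,12,30] → █
    (6,4)@(13, 9): e=[-5,10,40] → ·
    (1,5)@(3, 11): e=[45,0,0] → █  [on edge]
    (2,5)@(5, 11): e=[37,-2,10] → ·
    (3,5)@(7, 11): e=[29,-4,20] → ·
    (0,6)@(1, 13): e=[63,-18,0] → ·  [on edge]
  covered (7 px):
    · · · · · · · · · · ·
    · · · · · · · · · · ·
    · · · · · · · · · · ·
    · · · █ █ · · · · · ·
    · · █ █ █ █ · · · · ·
    · █ · · · · · · · · ·
    · · · · · · · · · · ·
T1:
  2·area = 40
  edge (12, 4)→(0, 8): d=(-12,4) inclusive
  edge (0, 8)→(2, 4): d=(2,-4) inclusive
  edge (2, 4)→(12, 4): d=(10,0) inclusive
    (10,0)@(21, 1): e=[0,70,-30] → ·  [on edge]
    (7,1)@(15, 3): e=[0,50,-10] → ·  [on edge]
    (1,2)@(3, 5): e=[24,6,10] → █
    (2,2)@(5, 5): e=[16,14,10] → █
    (3,2)@(7, 5): e=[8,22,10] → █
    (4,2)@(9, 5): e=[0,30,10] → █  [on edge]
    (5,2)@(11, 5): e=[-8,38,10] → ·
    (0,3)@(1, 7): e=[8,2,30] → █
    (1,3)@(3, 7): e=[0,10,30] → █  [on edge]
    (2,3)@(5, 7): e=[-8,18,30] → ·
    (3,3)@(7, 7): e=[-16,26,30] → ·
    (4,3)@(9, 7): e=[-24,34,30] → ·
  covered (6 px):
    · · · · · · · · · · ·
    · · · · · · · · · · ·
    · █ █ █ █ · · · · · ·
    █ █ · · · · · · · · ·
    · · · · · · · · · · ·
    · · · · · · · · · · ·
    · · · · · · · · · · ·

Result: "outside"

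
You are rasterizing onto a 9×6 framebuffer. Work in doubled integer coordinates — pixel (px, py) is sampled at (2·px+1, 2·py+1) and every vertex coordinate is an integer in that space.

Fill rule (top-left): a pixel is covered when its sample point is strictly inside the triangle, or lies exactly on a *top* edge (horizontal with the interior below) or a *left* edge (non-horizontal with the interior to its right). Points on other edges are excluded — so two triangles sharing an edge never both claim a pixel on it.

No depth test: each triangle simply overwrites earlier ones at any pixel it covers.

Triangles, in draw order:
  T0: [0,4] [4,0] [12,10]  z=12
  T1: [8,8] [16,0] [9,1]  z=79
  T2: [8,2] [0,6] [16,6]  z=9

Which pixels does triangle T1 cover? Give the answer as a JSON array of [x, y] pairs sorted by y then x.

T0:
  2·area = 72
  edge (0, 4)→(4, 0): d=(4,-4) top-left  bias=+0
  edge (4, 0)→(12, 10): d=(8,10) right/bottom  bias=-1
  edge (12, 10)→(0, 4): d=(-12,-6) top-left  bias=+0
    (1,0)@(3, 1): e=[0,18,54] → X  [on edge]
    (2,0)@(5, 1): e=[8,-2,66] → .
    (0,1)@(1, 3): e=[0,54,18] → X  [on edge]
    (2,1)@(5, 3): e=[16,14,42] → X
    (3,1)@(7, 3): e=[24,-6,54] → .
    (0,2)@(1, 5): e=[8,70,-6] → .
    (1,2)@(3, 5): e=[16,50,6] → X
    (3,2)@(7, 5): e=[32,10,30] → X
    (4,2)@(9, 5): e=[40,-10,42] → .
    (1,3)@(3, 7): e=[24,66,-18] → .
    (2,3)@(5, 7): e=[32,46,-6] → .
    (3,3)@(7, 7): e=[40,26,6] → X
  covered (10 px):
    . X . . . . . . .
    X X X . . . . . .
    . X X X . . . . .
    . . . X X . . . .
    . . . . . X . . .
    . . . . . . . . .
T1:
  2·area = 48  (B↔C swapped to make it positive)
  edge (8, 8)→(9, 1): d=(1,-7) top-left  bias=+0
  edge (9, 1)→(16, 0): d=(7,-1) top-left  bias=+0
  edge (16, 0)→(8, 8): d=(-8,8) right/bottom  bias=-1
    (4,0)@(9, 1): e=[0,0,48] → X  [on edge]
    (5,0)@(11, 1): e=[14,2,32] → X
    (6,0)@(13, 1): e=[28,4,16] → X
    (7,0)@(15, 1): e=[42,6,0] → .  [on edge]
    (4,1)@(9, 3): e=[2,14,32] → X
    (6,1)@(13, 3): e=[30,18,0] → .  [on edge]
    (4,2)@(9, 5): e=[4,28,16] → X
    (5,2)@(11, 5): e=[18,30,0] → .  [on edge]
    (4,3)@(9, 7): e=[6,42,0] → .  [on edge]
    (3,4)@(7, 9): e=[-6,54,0] → .  [on edge]
    (2,5)@(5, 11): e=[-18,66,0] → .  [on edge]
  covered (6 px):
    . . . . X X X . .
    . . . . X X . . .
    . . . . X . . . .
    . . . . . . . . .
    . . . . . . . . .
    . . . . . . . . .
T2:
  2·area = 64  (B↔C swapped to make it positive)
  edge (8, 2)→(16, 6): d=(8,4) right/bottom  bias=-1
  edge (16, 6)→(0, 6): d=(-16,0) right/bottom  bias=-1
  edge (0, 6)→(8, 2): d=(8,-4) top-left  bias=+0
    (3,1)@(7, 3): e=[12,48,4] → X
    (4,1)@(9, 3): e=[4,48,12] → X
    (5,1)@(11, 3): e=[-4,48,20] → .
    (1,2)@(3, 5): e=[44,16,4] → X
    (2,2)@(5, 5): e=[36,16,12] → X
    (5,2)@(11, 5): e=[12,16,36] → X
    (6,2)@(13, 5): e=[4,16,44] → X
    (7,2)@(15, 5): e=[-4,16,52] → .
    (1,3)@(3, 7): e=[60,-16,20] → .
    (2,3)@(5, 7): e=[52,-16,28] → .
    (3,3)@(7, 7): e=[44,-16,36] → .
    (4,3)@(9, 7): e=[36,-16,44] → .
  covered (8 px):
    . . . . . . . . .
    . . . X X . . . .
    . X X X X X X . .
    . . . . . . . . .
    . . . . . . . . .
    . . . . . . . . .

Answer: [[4,0],[5,0],[6,0],[4,1],[5,1],[4,2]]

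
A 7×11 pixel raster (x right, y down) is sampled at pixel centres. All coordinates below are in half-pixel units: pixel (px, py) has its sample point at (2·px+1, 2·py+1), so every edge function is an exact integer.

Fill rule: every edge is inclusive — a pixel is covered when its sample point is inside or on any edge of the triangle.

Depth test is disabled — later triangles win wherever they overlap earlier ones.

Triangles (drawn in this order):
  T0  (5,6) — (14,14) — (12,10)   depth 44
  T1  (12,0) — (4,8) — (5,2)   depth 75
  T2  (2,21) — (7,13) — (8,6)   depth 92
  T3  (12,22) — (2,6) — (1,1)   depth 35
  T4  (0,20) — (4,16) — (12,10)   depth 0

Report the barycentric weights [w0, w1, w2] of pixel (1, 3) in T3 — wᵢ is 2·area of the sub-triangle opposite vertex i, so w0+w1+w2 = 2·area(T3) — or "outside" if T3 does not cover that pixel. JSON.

T0:
  2·area = 20  (B↔C swapped to make it positive)
  edge (5, 6)→(12, 10): d=(7,4) inclusive
  edge (12, 10)→(14, 14): d=(2,4) inclusive
  edge (14, 14)→(5, 6): d=(-9,-8) inclusive
    (4,4)@(9, 9): e=[5,10,5] → X
    (5,4)@(11, 9): e=[-3,2,21] → .
    (4,5)@(9, 11): e=[19,14,-13] → .
    (5,5)@(11, 11): e=[11,6,3] → X
    (6,5)@(13, 11): e=[3,-2,19] → .
    (5,6)@(11, 13): e=[25,10,-15] → .
    (6,6)@(13, 13): e=[17,2,1] → X
    (6,7)@(13, 15): e=[31,6,-17] → .
  covered (3 px):
    . . . . . . .
    . . . . . . .
    . . . . . . .
    . . . . . . .
    . . . . X . .
    . . . . . X .
    . . . . . . X
    . . . . . . .
    . . . . . . .
    . . . . . . .
    . . . . . . .
T1:
  2·area = 40
  edge (12, 0)→(4, 8): d=(-8,8) inclusive
  edge (4, 8)→(5, 2): d=(1,-6) inclusive
  edge (5, 2)→(12, 0): d=(7,-2) inclusive
    (4,0)@(9, 1): e=[16,23,1] → X
    (5,0)@(11, 1): e=[0,35,5] → X  [on edge]
    (6,0)@(13, 1): e=[-16,47,9] → .
    (2,1)@(5, 3): e=[32,1,7] → X
    (3,1)@(7, 3): e=[16,13,11] → X
    (4,1)@(9, 3): e=[0,25,15] → X  [on edge]
    (5,1)@(11, 3): e=[-16,37,19] → .
    (2,2)@(5, 5): e=[16,3,21] → X
    (3,2)@(7, 5): e=[0,15,25] → X  [on edge]
    (4,2)@(9, 5): e=[-16,27,29] → .
    (2,3)@(5, 7): e=[0,5,35] → X  [on edge]
    (3,3)@(7, 7): e=[-16,17,39] → .
    (1,4)@(3, 9): e=[0,-5,45] → .  [on edge]
    (0,5)@(1, 11): e=[0,-15,55] → .  [on edge]
  covered (8 px):
    . . . . X X .
    . . X X X . .
    . . X X . . .
    . . X . . . .
    . . . . . . .
    . . . . . . .
    . . . . . . .
    . . . . . . .
    . . . . . . .
    . . . . . . .
    . . . . . . .
T2:
  2·area = 27  (B↔C swapped to make it positive)
  edge (2, 21)→(8, 6): d=(6,-15) inclusive
  edge (8, 6)→(7, 13): d=(-1,7) inclusive
  edge (7, 13)→(2, 21): d=(-5,8) inclusive
    (3,4)@(7, 9): e=[3,4,20] → X
    (4,4)@(9, 9): e=[33,-10,4] → .
    (3,5)@(7, 11): e=[15,2,10] → X
    (4,5)@(9, 11): e=[45,-12,-6] → .
    (3,6)@(7, 13): e=[27,0,0] → X  [on edge]
    (4,6)@(9, 13): e=[57,-14,-16] → .
    (2,7)@(5, 15): e=[9,12,6] → X
    (3,7)@(7, 15): e=[39,-2,-10] → .
    (2,8)@(5, 17): e=[21,10,-4] → .
    (1,9)@(3, 19): e=[3,22,2] → X
    (2,9)@(5, 19): e=[33,8,-14] → .
    (1,10)@(3, 21): e=[15,20,-8] → .
  covered (5 px):
    . . . . . . .
    . . . . . . .
    . . . . . . .
    . . . . . . .
    . . . X . . .
    . . . X . . .
    . . . X . . .
    . . X . . . .
    . . . . . . .
    . X . . . . .
    . . . . . . .
T3:
  2·area = 34
  edge (12, 22)→(2, 6): d=(-10,-16) inclusive
  edge (2, 6)→(1, 1): d=(-1,-5) inclusive
  edge (1, 1)→(12, 22): d=(11,21) inclusive
    (0,0)@(1, 1): e=[34,0,0] → X  [on edge]
    (1,0)@(3, 1): e=[66,10,-42] → .
    (0,1)@(1, 3): e=[14,-2,22] → .
    (1,2)@(3, 5): e=[26,6,2] → X
    (2,2)@(5, 5): e=[58,16,-40] → .
    (1,3)@(3, 7): e=[6,4,24] → X
    (2,3)@(5, 7): e=[38,14,-18] → .
    (1,4)@(3, 9): e=[-14,2,46] → .
    (2,4)@(5, 9): e=[18,12,4] → X
    (3,4)@(7, 9): e=[50,22,-38] → .
    (1,5)@(3, 11): e=[-34,0,68] → .  [on edge]
    (2,5)@(5, 11): e=[-2,10,26] → .
    (2,10)@(5, 21): e=[-102,0,136] → .  [on edge]
  covered (6 px):
    X . . . . . .
    . . . . . . .
    . X . . . . .
    . X . . . . .
    . . X . . . .
    . . . . . . .
    . . . X . . .
    . . . . . . .
    . . . . X . .
    . . . . . . .
    . . . . . . .
T4:
  2·area = 8
  edge (0, 20)→(4, 16): d=(4,-4) inclusive
  edge (4, 16)→(12, 10): d=(8,-6) inclusive
  edge (12, 10)→(0, 20): d=(-12,10) inclusive
    (6,3)@(13, 7): e=[0,-18,26] → .  [on edge]
    (5,4)@(11, 9): e=[0,-14,22] → .  [on edge]
    (4,5)@(9, 11): e=[0,-10,18] → .  [on edge]
    (3,6)@(7, 13): e=[0,-6,14] → .  [on edge]
    (2,7)@(5, 15): e=[0,-2,10] → .  [on edge]
    (1,8)@(3, 17): e=[0,2,6] → X  [on edge]
    (2,8)@(5, 17): e=[8,14,-14] → .
    (0,9)@(1, 19): e=[0,6,2] → X  [on edge]
    (1,9)@(3, 19): e=[8,18,-18] → .
    (0,10)@(1, 21): e=[8,22,-22] → .
  covered (2 px):
    . . . . . . .
    . . . . . . .
    . . . . . . .
    . . . . . . .
    . . . . . . .
    . . . . . . .
    . . . . . . .
    . . . . . . .
    . X . . . . .
    X . . . . . .
    . . . . . . .

Answer: [4,24,6]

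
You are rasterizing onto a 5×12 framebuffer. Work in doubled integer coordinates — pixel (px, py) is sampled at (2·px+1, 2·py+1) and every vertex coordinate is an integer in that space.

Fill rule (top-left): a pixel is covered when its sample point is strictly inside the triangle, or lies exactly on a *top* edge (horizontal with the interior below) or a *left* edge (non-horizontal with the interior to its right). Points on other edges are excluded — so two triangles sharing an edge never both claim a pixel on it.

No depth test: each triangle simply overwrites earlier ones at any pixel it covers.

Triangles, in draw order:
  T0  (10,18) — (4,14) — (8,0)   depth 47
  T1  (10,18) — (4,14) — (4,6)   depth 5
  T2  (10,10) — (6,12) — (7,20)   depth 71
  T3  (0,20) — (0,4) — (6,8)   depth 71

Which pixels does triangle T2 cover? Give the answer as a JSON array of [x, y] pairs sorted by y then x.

T0:
  2·area = 100
  edge (10, 18)→(4, 14): d=(-6,-4) top-left  bias=+0
  edge (4, 14)→(8, 0): d=(4,-14) top-left  bias=+0
  edge (8, 0)→(10, 18): d=(2,18) right/bottom  bias=-1
    (3,2)@(7, 5): e=[66,6,28] → #
    (4,2)@(9, 5): e=[74,34,-8] → ·
    (3,3)@(7, 7): e=[54,14,32] → #
    (4,3)@(9, 7): e=[62,42,-4] → ·
    (3,4)@(7, 9): e=[42,22,36] → #
    (4,4)@(9, 9): e=[50,50,0] → ·  [on edge]
    (2,5)@(5, 11): e=[22,2,76] → #
    (4,5)@(9, 11): e=[38,58,4] → #
    (2,6)@(5, 13): e=[10,10,80] → #
    (2,7)@(5, 15): e=[-2,18,84] → ·
    (3,7)@(7, 15): e=[6,46,48] → #
    (3,8)@(7, 17): e=[-6,54,52] → ·
  covered (12 px):
    · · · · ·
    · · · · ·
    · · · # ·
    · · · # ·
    · · · # ·
    · · # # #
    · · # # #
    · · · # #
    · · · · #
    · · · · ·
    · · · · ·
    · · · · ·
T1:
  2·area = 48
  edge (10, 18)→(4, 14): d=(-6,-4) top-left  bias=+0
  edge (4, 14)→(4, 6): d=(0,-8) top-left  bias=+0
  edge (4, 6)→(10, 18): d=(6,12) right/bottom  bias=-1
    (2,4)@(5, 9): e=[34,8,6] → #
    (3,4)@(7, 9): e=[42,24,-18] → ·
    (2,5)@(5, 11): e=[22,8,18] → #
    (3,5)@(7, 11): e=[30,24,-6] → ·
    (2,6)@(5, 13): e=[10,8,30] → #
    (3,6)@(7, 13): e=[18,24,6] → #
    (4,6)@(9, 13): e=[26,40,-18] → ·
    (2,7)@(5, 15): e=[-2,8,42] → ·
    (3,7)@(7, 15): e=[6,24,18] → #
    (4,7)@(9, 15): e=[14,40,-6] → ·
    (3,8)@(7, 17): e=[-6,24,30] → ·
    (4,8)@(9, 17): e=[2,40,6] → #
  covered (6 px):
    · · · · ·
    · · · · ·
    · · · · ·
    · · · · ·
    · · # · ·
    · · # · ·
    · · # # ·
    · · · # ·
    · · · · #
    · · · · ·
    · · · · ·
    · · · · ·
T2:
  2·area = 34  (B↔C swapped to make it positive)
  edge (10, 10)→(7, 20): d=(-3,10) right/bottom  bias=-1
  edge (7, 20)→(6, 12): d=(-1,-8) top-left  bias=+0
  edge (6, 12)→(10, 10): d=(4,-2) top-left  bias=+0
    (4,5)@(9, 11): e=[7,25,2] → #
    (3,6)@(7, 13): e=[21,7,6] → #
    (3,7)@(7, 15): e=[15,5,14] → #
    (4,7)@(9, 15): e=[-5,21,18] → ·
    (3,8)@(7, 17): e=[9,3,22] → #
    (4,8)@(9, 17): e=[-11,19,26] → ·
    (3,9)@(7, 19): e=[3,1,30] → #
    (4,9)@(9, 19): e=[-17,17,34] → ·
    (3,10)@(7, 21): e=[-3,-1,38] → ·
  covered (6 px):
    · · · · ·
    · · · · ·
    · · · · ·
    · · · · ·
    · · · · ·
    · · · · #
    · · · # #
    · · · # ·
    · · · # ·
    · · · # ·
    · · · · ·
    · · · · ·
T3:
  2·area = 96
  edge (0, 20)→(0, 4): d=(0,-16) top-left  bias=+0
  edge (0, 4)→(6, 8): d=(6,4) right/bottom  bias=-1
  edge (6, 8)→(0, 20): d=(-6,12) right/bottom  bias=-1
    (0,2)@(1, 5): e=[16,2,78] → #
    (1,2)@(3, 5): e=[48,-6,54] → ·
    (0,3)@(1, 7): e=[16,14,66] → #
    (1,3)@(3, 7): e=[48,6,42] → #
    (2,3)@(5, 7): e=[80,-2,18] → ·
    (0,4)@(1, 9): e=[16,26,54] → #
    (2,4)@(5, 9): e=[80,10,6] → #
    (3,4)@(7, 9): e=[112,2,-18] → ·
    (0,5)@(1, 11): e=[16,38,42] → #
    (2,5)@(5, 11): e=[80,22,-6] → ·
    (0,6)@(1, 13): e=[16,50,30] → #
    (2,6)@(5, 13): e=[80,34,-18] → ·
  covered (12 px):
    · · · · ·
    · · · · ·
    # · · · ·
    # # · · ·
    # # # · ·
    # # · · ·
    # # · · ·
    # · · · ·
    # · · · ·
    · · · · ·
    · · · · ·
    · · · · ·

Final: [[4,5],[3,6],[4,6],[3,7],[3,8],[3,9]]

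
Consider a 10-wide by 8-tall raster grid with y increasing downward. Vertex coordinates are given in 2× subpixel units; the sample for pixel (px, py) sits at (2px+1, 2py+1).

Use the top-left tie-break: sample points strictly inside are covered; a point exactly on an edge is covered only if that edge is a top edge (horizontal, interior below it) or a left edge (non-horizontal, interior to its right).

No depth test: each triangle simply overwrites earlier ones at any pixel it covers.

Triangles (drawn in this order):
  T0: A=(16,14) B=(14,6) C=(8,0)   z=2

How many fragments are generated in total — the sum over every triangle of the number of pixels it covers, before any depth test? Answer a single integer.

T0:
  2·area = 36  (B↔C swapped to make it positive)
  edge (16, 14)→(8, 0): d=(-8,-14) top-left  bias=+0
  edge (8, 0)→(14, 6): d=(6,6) right/bottom  bias=-1
  edge (14, 6)→(16, 14): d=(2,8) right/bottom  bias=-1
    (4,0)@(9, 1): e=[6,0,30] → .  [on edge]
    (5,1)@(11, 3): e=[18,0,18] → .  [on edge]
    (5,2)@(11, 5): e=[2,12,22] → X
    (6,2)@(13, 5): e=[30,0,6] → .  [on edge]
    (5,3)@(11, 7): e=[-14,24,26] → .
    (6,3)@(13, 7): e=[14,12,10] → X
    (7,3)@(15, 7): e=[42,0,-6] → .  [on edge]
    (6,4)@(13, 9): e=[-2,24,14] → .
    (8,4)@(17, 9): e=[54,0,-18] → .  [on edge]
    (7,5)@(15, 11): e=[10,24,2] → X
    (8,5)@(17, 11): e=[38,12,-14] → .
    (9,5)@(19, 11): e=[66,0,-30] → .  [on edge]
  covered (3 px):
    . . . . . . . . . .
    . . . . . . . . . .
    . . . . . X . . . .
    . . . . . . X . . .
    . . . . . . . . . .
    . . . . . . . X . .
    . . . . . . . . . .
    . . . . . . . . . .

Final: 3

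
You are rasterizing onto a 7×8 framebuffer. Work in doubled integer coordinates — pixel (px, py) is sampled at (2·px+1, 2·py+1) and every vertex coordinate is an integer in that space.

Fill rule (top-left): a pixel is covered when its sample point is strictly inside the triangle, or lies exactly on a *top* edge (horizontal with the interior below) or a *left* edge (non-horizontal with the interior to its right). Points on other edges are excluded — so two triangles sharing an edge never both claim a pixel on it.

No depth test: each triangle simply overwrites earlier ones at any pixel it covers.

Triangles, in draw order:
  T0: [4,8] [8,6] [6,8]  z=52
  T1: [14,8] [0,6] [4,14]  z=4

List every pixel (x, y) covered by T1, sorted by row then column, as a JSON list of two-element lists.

T0:
  2·area = 4
  edge (4, 8)→(8, 6): d=(4,-2) top-left  bias=+0
  edge (8, 6)→(6, 8): d=(-2,2) right/bottom  bias=-1
  edge (6, 8)→(4, 8): d=(-2,0) right/bottom  bias=-1
    (6,0)@(13, 1): e=[-10,0,14] → ·  [on edge]
    (5,1)@(11, 3): e=[-6,0,10] → ·  [on edge]
    (4,2)@(9, 5): e=[-2,0,6] → ·  [on edge]
    (3,3)@(7, 7): e=[2,0,2] → ·  [on edge]
    (2,4)@(5, 9): e=[6,0,-2] → ·  [on edge]
    (1,5)@(3, 11): e=[10,0,-6] → ·  [on edge]
    (0,6)@(1, 13): e=[14,0,-10] → ·  [on edge]
  covered (0 px):
    · · · · · · ·
    · · · · · · ·
    · · · · · · ·
    · · · · · · ·
    · · · · · · ·
    · · · · · · ·
    · · · · · · ·
    · · · · · · ·
T1:
  2·area = 104  (B↔C swapped to make it positive)
  edge (14, 8)→(4, 14): d=(-10,6) right/bottom  bias=-1
  edge (4, 14)→(0, 6): d=(-4,-8) top-left  bias=+0
  edge (0, 6)→(14, 8): d=(14,2) right/bottom  bias=-1
    (0,3)@(1, 7): e=[88,4,12] → #
    (1,3)@(3, 7): e=[76,20,8] → #
    (2,3)@(5, 7): e=[64,36,4] → #
    (3,3)@(7, 7): e=[52,52,0] → ·  [on edge]
    (0,4)@(1, 9): e=[68,-4,40] → ·
    (1,4)@(3, 9): e=[56,12,36] → #
    (3,4)@(7, 9): e=[32,44,28] → #
    (4,4)@(9, 9): e=[20,60,24] → #
    (5,4)@(11, 9): e=[8,76,20] → #
    (6,4)@(13, 9): e=[-4,92,16] → ·
    (1,5)@(3, 11): e=[36,4,64] → #
    (4,5)@(9, 11): e=[0,52,52] → ·  [on edge]
  covered (12 px):
    · · · · · · ·
    · · · · · · ·
    · · · · · · ·
    # # # · · · ·
    · # # # # # ·
    · # # # · · ·
    · · # · · · ·
    · · · · · · ·

Answer: [[0,3],[1,3],[2,3],[1,4],[2,4],[3,4],[4,4],[5,4],[1,5],[2,5],[3,5],[2,6]]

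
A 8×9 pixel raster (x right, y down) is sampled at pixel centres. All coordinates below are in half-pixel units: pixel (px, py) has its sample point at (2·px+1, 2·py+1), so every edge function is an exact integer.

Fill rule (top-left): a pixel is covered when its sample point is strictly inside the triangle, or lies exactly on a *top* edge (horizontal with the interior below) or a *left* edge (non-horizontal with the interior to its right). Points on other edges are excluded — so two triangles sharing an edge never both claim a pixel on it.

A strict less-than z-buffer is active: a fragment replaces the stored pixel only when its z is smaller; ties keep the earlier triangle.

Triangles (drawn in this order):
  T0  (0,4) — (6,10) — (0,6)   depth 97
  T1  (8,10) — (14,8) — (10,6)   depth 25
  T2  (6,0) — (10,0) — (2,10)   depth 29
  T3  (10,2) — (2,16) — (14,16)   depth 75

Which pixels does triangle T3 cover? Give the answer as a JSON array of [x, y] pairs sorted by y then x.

T0:
  2·area = 12
  edge (0, 4)→(6, 10): d=(6,6) right/bottom  bias=-1
  edge (6, 10)→(0, 6): d=(-6,-4) top-left  bias=+0
  edge (0, 6)→(0, 4): d=(0,-2) top-left  bias=+0
    (0,2)@(1, 5): e=[0,10,2] → ·  [on edge]
    (1,3)@(3, 7): e=[0,6,6] → ·  [on edge]
    (2,4)@(5, 9): e=[0,2,10] → ·  [on edge]
    (3,5)@(7, 11): e=[0,-2,14] → ·  [on edge]
    (4,6)@(9, 13): e=[0,-6,18] → ·  [on edge]
    (5,7)@(11, 15): e=[0,-10,22] → ·  [on edge]
    (6,8)@(13, 17): e=[0,-14,26] → ·  [on edge]
  covered (0 px):
    · · · · · · · ·
    · · · · · · · ·
    · · · · · · · ·
    · · · · · · · ·
    · · · · · · · ·
    · · · · · · · ·
    · · · · · · · ·
    · · · · · · · ·
    · · · · · · · ·
T1:
  2·area = 20  (B↔C swapped to make it positive)
  edge (8, 10)→(10, 6): d=(2,-4) top-left  bias=+0
  edge (10, 6)→(14, 8): d=(4,2) right/bottom  bias=-1
  edge (14, 8)→(8, 10): d=(-6,2) right/bottom  bias=-1
    (5,3)@(11, 7): e=[6,2,12] → █
    (6,3)@(13, 7): e=[14,-2,8] → ·
    (4,4)@(9, 9): e=[2,14,4] → █
    (5,4)@(11, 9): e=[10,10,0] → ·  [on edge]
    (2,5)@(5, 11): e=[-10,30,0] → ·  [on edge]
    (4,5)@(9, 11): e=[6,22,-8] → ·
  covered (2 px):
    · · · · · · · ·
    · · · · · · · ·
    · · · · · · · ·
    · · · · · █ · ·
    · · · · █ · · ·
    · · · · · · · ·
    · · · · · · · ·
    · · · · · · · ·
    · · · · · · · ·
T2:
  2·area = 40
  edge (6, 0)→(10, 0): d=(4,0) top-left  bias=+0
  edge (10, 0)→(2, 10): d=(-8,10) right/bottom  bias=-1
  edge (2, 10)→(6, 0): d=(4,-10) top-left  bias=+0
    (3,0)@(7, 1): e=[4,22,14] → █
    (4,0)@(9, 1): e=[4,2,34] → █
    (5,0)@(11, 1): e=[4,-18,54] → ·
    (2,1)@(5, 3): e=[12,26,2] → █
    (4,1)@(9, 3): e=[12,-14,42] → ·
    (2,2)@(5, 5): e=[20,10,10] → █
    (3,2)@(7, 5): e=[20,-10,30] → ·
    (2,3)@(5, 7): e=[28,-6,18] → ·
  covered (5 px):
    · · · █ █ · · ·
    · · █ █ · · · ·
    · · █ · · · · ·
    · · · · · · · ·
    · · · · · · · ·
    · · · · · · · ·
    · · · · · · · ·
    · · · · · · · ·
    · · · · · · · ·
T3:
  2·area = 168  (B↔C swapped to make it positive)
  edge (10, 2)→(14, 16): d=(4,14) right/bottom  bias=-1
  edge (14, 16)→(2, 16): d=(-12,0) right/bottom  bias=-1
  edge (2, 16)→(10, 2): d=(8,-14) top-left  bias=+0
    (4,2)@(9, 5): e=[26,132,10] → █
    (5,2)@(11, 5): e=[-2,132,38] → ·
    (4,3)@(9, 7): e=[34,108,26] → █
    (5,3)@(11, 7): e=[6,108,54] → █
    (6,3)@(13, 7): e=[-22,108,82] → ·
    (3,4)@(7, 9): e=[70,84,14] → █
    (6,4)@(13, 9): e=[-14,84,98] → ·
    (2,5)@(5, 11): e=[106,60,2] → █
    (6,5)@(13, 11): e=[-6,60,114] → ·
    (2,6)@(5, 13): e=[114,36,18] → █
    (6,6)@(13, 13): e=[2,36,130] → █
    (7,6)@(15, 13): e=[-26,36,158] → ·
  covered (21 px):
    · · · · · · · ·
    · · · · · · · ·
    · · · · █ · · ·
    · · · · █ █ · ·
    · · · █ █ █ · ·
    · · █ █ █ █ · ·
    · · █ █ █ █ █ ·
    · █ █ █ █ █ █ ·
    · · · · · · · ·

Result: [[4,2],[4,3],[5,3],[3,4],[4,4],[5,4],[2,5],[3,5],[4,5],[5,5],[2,6],[3,6],[4,6],[5,6],[6,6],[1,7],[2,7],[3,7],[4,7],[5,7],[6,7]]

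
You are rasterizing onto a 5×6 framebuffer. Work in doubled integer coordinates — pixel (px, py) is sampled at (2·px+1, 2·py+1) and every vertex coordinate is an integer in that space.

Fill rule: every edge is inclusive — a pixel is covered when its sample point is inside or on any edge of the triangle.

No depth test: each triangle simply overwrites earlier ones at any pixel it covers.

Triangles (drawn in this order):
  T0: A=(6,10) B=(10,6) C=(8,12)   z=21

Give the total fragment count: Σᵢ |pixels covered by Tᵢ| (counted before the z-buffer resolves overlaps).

T0:
  2·area = 16
  edge (6, 10)→(10, 6): d=(4,-4) inclusive
  edge (10, 6)→(8, 12): d=(-2,6) inclusive
  edge (8, 12)→(6, 10): d=(-2,-2) inclusive
    (0,2)@(1, 5): e=[-40,56,0] → ·  [on edge]
    (1,3)@(3, 7): e=[-24,40,0] → ·  [on edge]
    (4,3)@(9, 7): e=[0,4,12] → █  [on edge]
    (2,4)@(5, 9): e=[-8,24,0] → ·  [on edge]
    (3,4)@(7, 9): e=[0,12,4] → █  [on edge]
    (4,4)@(9, 9): e=[8,0,8] → █  [on edge]
    (2,5)@(5, 11): e=[0,20,-4] → ·  [on edge]
    (3,5)@(7, 11): e=[8,8,0] → █  [on edge]
    (4,5)@(9, 11): e=[16,-4,4] → ·
  covered (4 px):
    · · · · ·
    · · · · ·
    · · · · ·
    · · · · █
    · · · █ █
    · · · █ ·

Answer: 4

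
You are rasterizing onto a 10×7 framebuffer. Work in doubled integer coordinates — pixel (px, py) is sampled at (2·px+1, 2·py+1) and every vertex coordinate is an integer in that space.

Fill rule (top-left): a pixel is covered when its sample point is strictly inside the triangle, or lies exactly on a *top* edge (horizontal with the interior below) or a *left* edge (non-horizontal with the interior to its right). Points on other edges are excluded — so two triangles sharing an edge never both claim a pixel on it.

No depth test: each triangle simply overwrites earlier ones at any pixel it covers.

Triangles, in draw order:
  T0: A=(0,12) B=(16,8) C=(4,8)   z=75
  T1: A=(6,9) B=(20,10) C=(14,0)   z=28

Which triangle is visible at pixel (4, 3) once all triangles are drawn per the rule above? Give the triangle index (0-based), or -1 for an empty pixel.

T0:
  2·area = 48  (B↔C swapped to make it positive)
  edge (0, 12)→(4, 8): d=(4,-4) top-left  bias=+0
  edge (4, 8)→(16, 8): d=(12,0) top-left  bias=+0
  edge (16, 8)→(0, 12): d=(-16,4) right/bottom  bias=-1
    (5,0)@(11, 1): e=[0,-84,132] → .  [on edge]
    (4,1)@(9, 3): e=[0,-60,108] → .  [on edge]
    (3,2)@(7, 5): e=[0,-36,84] → .  [on edge]
    (2,3)@(5, 7): e=[0,-12,60] → .  [on edge]
    (1,4)@(3, 9): e=[0,12,36] → X  [on edge]
    (2,4)@(5, 9): e=[8,12,28] → X
    (3,4)@(7, 9): e=[16,12,20] → X
    (4,4)@(9, 9): e=[24,12,12] → X
    (5,4)@(11, 9): e=[32,12,4] → X
    (6,4)@(13, 9): e=[40,12,-4] → .
    (0,5)@(1, 11): e=[0,36,12] → X  [on edge]
    (2,5)@(5, 11): e=[16,36,-4] → .
  covered (7 px):
    . . . . . . . . . .
    . . . . . . . . . .
    . . . . . . . . . .
    . . . . . . . . . .
    . X X X X X . . . .
    X X . . . . . . . .
    . . . . . . . . . .
T1:
  2·area = 134  (B↔C swapped to make it positive)
  edge (6, 9)→(14, 0): d=(8,-9) top-left  bias=+0
  edge (14, 0)→(20, 10): d=(6,10) right/bottom  bias=-1
  edge (20, 10)→(6, 9): d=(-14,-1) top-left  bias=+0
    (6,1)@(13, 3): e=[15,28,91] → X
    (7,1)@(15, 3): e=[33,8,93] → X
    (8,1)@(17, 3): e=[51,-12,95] → .
    (5,2)@(11, 5): e=[13,60,61] → X
    (8,2)@(17, 5): e=[67,0,67] → .  [on edge]
    (4,3)@(9, 7): e=[11,92,31] → X
    (8,3)@(17, 7): e=[83,12,39] → X
    (9,3)@(19, 7): e=[101,-8,41] → .
    (3,4)@(7, 9): e=[9,124,1] → X
    (9,4)@(19, 9): e=[117,4,13] → X
    (3,5)@(7, 11): e=[25,136,-27] → .
    (4,5)@(9, 11): e=[43,116,-25] → .
  covered (17 px):
    . . . . . . . . . .
    . . . . . . X X . .
    . . . . . X X X . .
    . . . . X X X X X .
    . . . X X X X X X X
    . . . . . . . . . .
    . . . . . . . . . .

Z-buffer (winner per pixel, '.' = empty):
  . . . . . . . . . .
  . . . . . . 1 1 . .
  . . . . . 1 1 1 . .
  . . . . 1 1 1 1 1 .
  . 0 0 1 1 1 1 1 1 1
  0 0 . . . . . . . .
  . . . . . . . . . .

Final: 1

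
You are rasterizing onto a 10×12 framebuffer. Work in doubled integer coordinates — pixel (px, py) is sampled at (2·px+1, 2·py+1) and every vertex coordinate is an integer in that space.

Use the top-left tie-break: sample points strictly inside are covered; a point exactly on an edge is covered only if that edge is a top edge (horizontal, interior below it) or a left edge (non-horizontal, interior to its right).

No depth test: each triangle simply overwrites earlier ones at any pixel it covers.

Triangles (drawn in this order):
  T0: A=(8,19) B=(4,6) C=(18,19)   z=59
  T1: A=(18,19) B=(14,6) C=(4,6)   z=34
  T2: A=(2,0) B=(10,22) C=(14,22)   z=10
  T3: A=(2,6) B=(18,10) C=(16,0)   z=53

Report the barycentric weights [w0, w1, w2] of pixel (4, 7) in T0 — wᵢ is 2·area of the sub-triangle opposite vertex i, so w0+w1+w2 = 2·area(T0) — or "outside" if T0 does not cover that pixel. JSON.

T0:
  2·area = 130
  edge (8, 19)→(4, 6): d=(-4,-13) top-left  bias=+0
  edge (4, 6)→(18, 19): d=(14,13) right/bottom  bias=-1
  edge (18, 19)→(8, 19): d=(-10,0) right/bottom  bias=-1
    (2,3)@(5, 7): e=[9,1,120] → #
    (3,3)@(7, 7): e=[35,-25,120] → ·
    (2,4)@(5, 9): e=[1,29,100] → #
    (3,4)@(7, 9): e=[27,3,100] → #
    (4,4)@(9, 9): e=[53,-23,100] → ·
    (2,5)@(5, 11): e=[-7,57,80] → ·
    (3,5)@(7, 11): e=[19,31,80] → #
    (4,5)@(9, 11): e=[45,5,80] → #
    (5,5)@(11, 11): e=[71,-21,80] → ·
    (3,6)@(7, 13): e=[11,59,60] → #
    (5,6)@(11, 13): e=[63,7,60] → #
    (6,6)@(13, 13): e=[89,-19,60] → ·
    (0,9)@(1, 19): e=[-91,221,0] → ·  [on edge]
    (1,9)@(3, 19): e=[-65,195,0] → ·  [on edge]
    (2,9)@(5, 19): e=[-39,169,0] → ·  [on edge]
    (3,9)@(7, 19): e=[-13,143,0] → ·  [on edge]
    (4,9)@(9, 19): e=[13,117,0] → ·  [on edge]
    (5,9)@(11, 19): e=[39,91,0] → ·  [on edge]
    (6,9)@(13, 19): e=[65,65,0] → ·  [on edge]
    (7,9)@(15, 19): e=[91,39,0] → ·  [on edge]
    (8,9)@(17, 19): e=[117,13,0] → ·  [on edge]
    (9,9)@(19, 19): e=[143,-13,0] → ·  [on edge]
  covered (16 px):
    · · · · · · · · · ·
    · · · · · · · · · ·
    · · · · · · · · · ·
    · · # · · · · · · ·
    · · # # · · · · · ·
    · · · # # · · · · ·
    · · · # # # · · · ·
    · · · # # # # · · ·
    · · · · # # # # · ·
    · · · · · · · · · ·
    · · · · · · · · · ·
    · · · · · · · · · ·
T1:
  2·area = 130  (B↔C swapped to make it positive)
  edge (18, 19)→(4, 6): d=(-14,-13) top-left  bias=+0
  edge (4, 6)→(14, 6): d=(10,0) top-left  bias=+0
  edge (14, 6)→(18, 19): d=(4,13) right/bottom  bias=-1
    (3,3)@(7, 7): e=[25,10,95] → #
    (4,3)@(9, 7): e=[51,10,69] → #
    (5,3)@(11, 7): e=[77,10,43] → #
    (6,3)@(13, 7): e=[103,10,17] → #
    (7,3)@(15, 7): e=[129,10,-9] → ·
    (3,4)@(7, 9): e=[-3,30,103] → ·
    (4,4)@(9, 9): e=[23,30,77] → #
    (7,4)@(15, 9): e=[101,30,-1] → ·
    (4,5)@(9, 11): e=[-5,50,85] → ·
    (5,5)@(11, 11): e=[21,50,59] → #
    (7,5)@(15, 11): e=[73,50,7] → #
    (8,5)@(17, 11): e=[99,50,-19] → ·
  covered (14 px):
    · · · · · · · · · ·
    · · · · · · · · · ·
    · · · · · · · · · ·
    · · · # # # # · · ·
    · · · · # # # · · ·
    · · · · · # # # · ·
    · · · · · · # # · ·
    · · · · · · · # · ·
    · · · · · · · · # ·
    · · · · · · · · · ·
    · · · · · · · · · ·
    · · · · · · · · · ·
T2:
  2·area = 88  (B↔C swapped to make it positive)
  edge (2, 0)→(14, 22): d=(12,22) right/bottom  bias=-1
  edge (14, 22)→(10, 22): d=(-4,0) right/bottom  bias=-1
  edge (10, 22)→(2, 0): d=(-8,-22) top-left  bias=+0
    (2,3)@(5, 7): e=[18,60,10] → #
    (3,3)@(7, 7): e=[-26,60,54] → ·
    (2,4)@(5, 9): e=[42,52,-6] → ·
    (3,5)@(7, 11): e=[22,44,22] → #
    (4,5)@(9, 11): e=[-22,44,66] → ·
    (3,6)@(7, 13): e=[46,36,6] → #
    (4,6)@(9, 13): e=[2,36,50] → #
    (5,6)@(11, 13): e=[-42,36,94] → ·
    (3,7)@(7, 15): e=[70,28,-10] → ·
    (4,7)@(9, 15): e=[26,28,34] → #
    (5,7)@(11, 15): e=[-18,28,78] → ·
    (4,8)@(9, 17): e=[50,20,18] → #
  covered (11 px):
    · · · · · · · · · ·
    · · · · · · · · · ·
    · · · · · · · · · ·
    · · # · · · · · · ·
    · · · · · · · · · ·
    · · · # · · · · · ·
    · · · # # · · · · ·
    · · · · # · · · · ·
    · · · · # # · · · ·
    · · · · # # · · · ·
    · · · · · # # · · ·
    · · · · · · · · · ·
T3:
  2·area = 152  (B↔C swapped to make it positive)
  edge (2, 6)→(16, 0): d=(14,-6) top-left  bias=+0
  edge (16, 0)→(18, 10): d=(2,10) right/bottom  bias=-1
  edge (18, 10)→(2, 6): d=(-16,-4) top-left  bias=+0
    (7,0)@(15, 1): e=[8,12,132] → #
    (8,0)@(17, 1): e=[20,-8,140] → ·
    (4,1)@(9, 3): e=[0,76,76] → #  [on edge]
    (5,1)@(11, 3): e=[12,56,84] → #
    (6,1)@(13, 3): e=[24,36,92] → #
    (8,1)@(17, 3): e=[48,-4,108] → ·
    (2,2)@(5, 5): e=[4,120,28] → #
    (3,2)@(7, 5): e=[16,100,36] → #
    (8,2)@(17, 5): e=[76,0,76] → ·  [on edge]
    (2,3)@(5, 7): e=[32,124,-4] → ·
    (3,3)@(7, 7): e=[44,104,4] → #
    (8,3)@(17, 7): e=[104,4,44] → #
    (9,7)@(19, 15): e=[228,0,-76] → ·  [on edge]
  covered (19 px):
    · · · · · · · # · ·
    · · · · # # # # · ·
    · · # # # # # # · ·
    · · · # # # # # # ·
    · · · · · · · # # ·
    · · · · · · · · · ·
    · · · · · · · · · ·
    · · · · · · · · · ·
    · · · · · · · · · ·
    · · · · · · · · · ·
    · · · · · · · · · ·
    · · · · · · · · · ·

Result: [61,40,29]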